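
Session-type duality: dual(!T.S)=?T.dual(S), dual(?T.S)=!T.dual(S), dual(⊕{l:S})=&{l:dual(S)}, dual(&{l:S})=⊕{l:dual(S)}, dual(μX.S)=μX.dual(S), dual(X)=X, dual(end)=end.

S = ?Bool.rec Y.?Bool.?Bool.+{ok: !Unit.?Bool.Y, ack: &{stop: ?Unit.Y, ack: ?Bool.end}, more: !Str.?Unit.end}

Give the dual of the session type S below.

?Bool → !Bool
  rec Y → rec Y  (binder kept)
    ?Bool → !Bool
      ?Bool → !Bool
        +{ok,ack,more} → &{ok,ack,more}  (internal→external)
          • ok:
            !Unit → ?Unit
              ?Bool → !Bool
                Y ↦ Y
          • ack:
            &{stop,ack} → +{stop,ack}  (external→internal)
              • stop:
                ?Unit → !Unit
                  Y ↦ Y
              • ack:
                ?Bool → !Bool
                  end ↦ end
          • more:
            !Str → ?Str
              ?Unit → !Unit
                end ↦ end

!Bool.rec Y.!Bool.!Bool.&{ok: ?Unit.!Bool.Y, ack: +{stop: !Unit.Y, ack: !Bool.end}, more: ?Str.!Unit.end}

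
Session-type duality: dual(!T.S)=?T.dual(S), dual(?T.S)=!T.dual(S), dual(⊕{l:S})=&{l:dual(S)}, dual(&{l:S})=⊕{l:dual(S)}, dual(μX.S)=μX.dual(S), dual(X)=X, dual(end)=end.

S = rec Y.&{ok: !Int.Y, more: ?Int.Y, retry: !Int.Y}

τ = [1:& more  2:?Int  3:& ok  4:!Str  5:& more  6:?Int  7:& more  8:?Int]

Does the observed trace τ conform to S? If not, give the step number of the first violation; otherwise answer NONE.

[1] & more  match  cont: ?Int.rec Y.…
[2] ?Int  match  cont: rec Y.…
[3] & ok  match  cont: !Int.rec Y.…
[4] got !Str, protocol expects !Int  ✗

4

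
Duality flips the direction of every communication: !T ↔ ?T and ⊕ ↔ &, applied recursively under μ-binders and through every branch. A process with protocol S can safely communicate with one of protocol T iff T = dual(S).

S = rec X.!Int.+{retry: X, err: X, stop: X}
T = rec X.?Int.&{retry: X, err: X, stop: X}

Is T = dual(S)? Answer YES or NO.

rec X vs rec X  match (μ self-dual)
  !Int vs ?Int  match
    +{retry,err,stop} vs &{retry,err,stop}  match label sets agree
      [retry]
        X vs X  match
      [err]
        X vs X  match
      [stop]
        X vs X  match

YES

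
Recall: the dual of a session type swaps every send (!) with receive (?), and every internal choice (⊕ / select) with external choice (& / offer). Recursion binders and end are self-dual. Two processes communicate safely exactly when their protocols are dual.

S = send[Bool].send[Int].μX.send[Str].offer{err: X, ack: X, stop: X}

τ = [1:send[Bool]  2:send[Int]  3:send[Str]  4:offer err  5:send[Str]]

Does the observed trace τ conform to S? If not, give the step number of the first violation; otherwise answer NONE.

NONE

@1 send[Bool]  ok  residual = send[Int].μX.…
@2 send[Int]  ok  residual = μX.…
@3 send[Str]  ok  residual = offer{err: μX.…, ack: μX.…, stop: μX.…}
@4 offer err  ok  residual = μX.…
@5 send[Str]  ok  residual = offer{err: μX.…, ack: μX.…, stop: μX.…}
all 5 steps conform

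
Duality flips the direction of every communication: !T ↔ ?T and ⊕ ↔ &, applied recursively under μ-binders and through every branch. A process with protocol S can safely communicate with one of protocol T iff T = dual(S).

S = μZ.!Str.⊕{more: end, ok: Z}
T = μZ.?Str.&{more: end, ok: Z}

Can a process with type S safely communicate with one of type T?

YES

μZ | μZ  ok (rec unchanged)
  !Str | ?Str  ok
    ⊕{more,ok} | &{more,ok}  ok labels match
      • more:
        end | end  ok
      • ok:
        Z | Z  ok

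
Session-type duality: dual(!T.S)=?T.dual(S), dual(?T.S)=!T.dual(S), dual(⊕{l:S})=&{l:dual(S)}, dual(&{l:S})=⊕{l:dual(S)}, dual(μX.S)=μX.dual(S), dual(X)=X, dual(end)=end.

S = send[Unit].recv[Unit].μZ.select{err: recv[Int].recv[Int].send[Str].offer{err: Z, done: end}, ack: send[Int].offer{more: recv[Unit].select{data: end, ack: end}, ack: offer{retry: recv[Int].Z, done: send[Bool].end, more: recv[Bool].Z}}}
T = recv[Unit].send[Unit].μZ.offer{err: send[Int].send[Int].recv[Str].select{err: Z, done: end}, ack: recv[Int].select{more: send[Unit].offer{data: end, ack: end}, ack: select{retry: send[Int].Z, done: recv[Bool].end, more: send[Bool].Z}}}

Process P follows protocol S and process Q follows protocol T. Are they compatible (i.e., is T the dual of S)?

send[Unit] | recv[Unit]  match
  recv[Unit] | send[Unit]  match
    μZ | μZ  match (μ self-dual)
      select{err,ack} | offer{err,ack}  match same labels
        case err:
          recv[Int] | send[Int]  match
            recv[Int] | send[Int]  match
              send[Str] | recv[Str]  match
                offer{err,done} | select{err,done}  match same labels
                  case err:
                    Z | Z  match
                  case done:
                    end | end  match
        case ack:
          send[Int] | recv[Int]  match
            offer{more,ack} | select{more,ack}  match same labels
              case more:
                recv[Unit] | send[Unit]  match
                  select{data,ack} | offer{data,ack}  match same labels
                    case data:
                      end | end  match
                    case ack:
                      end | end  match
              case ack:
                offer{retry,done,more} | select{retry,done,more}  match same labels
                  case retry:
                    recv[Int] | send[Int]  match
                      Z | Z  match
                  case done:
                    send[Bool] | recv[Bool]  match
                      end | end  match
                  case more:
                    recv[Bool] | send[Bool]  match
                      Z | Z  match

YES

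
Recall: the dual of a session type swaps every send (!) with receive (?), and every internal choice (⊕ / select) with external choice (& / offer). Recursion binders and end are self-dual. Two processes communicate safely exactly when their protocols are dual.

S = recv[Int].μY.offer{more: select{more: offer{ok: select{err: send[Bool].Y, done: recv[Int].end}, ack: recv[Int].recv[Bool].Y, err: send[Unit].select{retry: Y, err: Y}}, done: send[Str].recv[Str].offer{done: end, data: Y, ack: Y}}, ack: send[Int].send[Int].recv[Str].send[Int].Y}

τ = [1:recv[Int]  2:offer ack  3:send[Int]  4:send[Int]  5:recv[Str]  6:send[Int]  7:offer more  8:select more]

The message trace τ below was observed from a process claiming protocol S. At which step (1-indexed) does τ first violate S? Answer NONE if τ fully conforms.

@1 recv[Int]  match  residual = μY.…
@2 offer ack  match  residual = send[Int].send[Int].recv[Str].send[Int].μY.…
@3 send[Int]  match  residual = send[Int].recv[Str].send[Int].μY.…
@4 send[Int]  match  residual = recv[Str].send[Int].μY.…
@5 recv[Str]  match  residual = send[Int].μY.…
@6 send[Int]  match  residual = μY.…
@7 offer more  match  residual = select{more: offer{ok: select{err: send[Bool].μY.…, done: recv[Int].end}, ack: recv[Int].recv[Bool].μY.…, err: send[Unit].select{retry: μY.…, err: μY.…}}, done: send[Str].recv[Str].offer{done: end, data: μY.…, ack: μY.…}}
@8 select more  match  residual = offer{ok: select{err: send[Bool].μY.…, done: recv[Int].end}, ack: recv[Int].recv[Bool].μY.…, err: send[Unit].select{retry: μY.…, err: μY.…}}
all 8 steps conform

NONE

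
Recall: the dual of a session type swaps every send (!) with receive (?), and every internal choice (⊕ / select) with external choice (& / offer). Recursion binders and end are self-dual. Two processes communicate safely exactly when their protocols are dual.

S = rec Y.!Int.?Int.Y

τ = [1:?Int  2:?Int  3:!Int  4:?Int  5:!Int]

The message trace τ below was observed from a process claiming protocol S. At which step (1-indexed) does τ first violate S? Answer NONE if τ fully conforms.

[1] got ?Int, protocol expects !Int  ✗

1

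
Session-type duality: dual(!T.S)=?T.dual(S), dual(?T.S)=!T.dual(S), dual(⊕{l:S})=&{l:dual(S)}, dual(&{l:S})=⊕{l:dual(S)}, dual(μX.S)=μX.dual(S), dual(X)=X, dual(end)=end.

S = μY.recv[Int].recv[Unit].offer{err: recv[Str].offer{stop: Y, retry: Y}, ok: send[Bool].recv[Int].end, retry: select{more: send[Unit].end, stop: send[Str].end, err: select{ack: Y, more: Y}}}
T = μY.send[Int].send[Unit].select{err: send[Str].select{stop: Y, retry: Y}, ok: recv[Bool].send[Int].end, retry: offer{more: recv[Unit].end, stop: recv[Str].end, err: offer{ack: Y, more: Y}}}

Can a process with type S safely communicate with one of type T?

YES

μY vs μY  match (μ self-dual)
  recv[Int] vs send[Int]  match
    recv[Unit] vs send[Unit]  match
      offer{err,ok,retry} vs select{err,ok,retry}  match label sets agree
        • err:
          recv[Str] vs send[Str]  match
            offer{stop,retry} vs select{stop,retry}  match label sets agree
              • stop:
                Y vs Y  match
              • retry:
                Y vs Y  match
        • ok:
          send[Bool] vs recv[Bool]  match
            recv[Int] vs send[Int]  match
              end vs end  match
        • retry:
          select{more,stop,err} vs offer{more,stop,err}  match label sets agree
            • more:
              send[Unit] vs recv[Unit]  match
                end vs end  match
            • stop:
              send[Str] vs recv[Str]  match
                end vs end  match
            • err:
              select{ack,more} vs offer{ack,more}  match label sets agree
                • ack:
                  Y vs Y  match
                • more:
                  Y vs Y  match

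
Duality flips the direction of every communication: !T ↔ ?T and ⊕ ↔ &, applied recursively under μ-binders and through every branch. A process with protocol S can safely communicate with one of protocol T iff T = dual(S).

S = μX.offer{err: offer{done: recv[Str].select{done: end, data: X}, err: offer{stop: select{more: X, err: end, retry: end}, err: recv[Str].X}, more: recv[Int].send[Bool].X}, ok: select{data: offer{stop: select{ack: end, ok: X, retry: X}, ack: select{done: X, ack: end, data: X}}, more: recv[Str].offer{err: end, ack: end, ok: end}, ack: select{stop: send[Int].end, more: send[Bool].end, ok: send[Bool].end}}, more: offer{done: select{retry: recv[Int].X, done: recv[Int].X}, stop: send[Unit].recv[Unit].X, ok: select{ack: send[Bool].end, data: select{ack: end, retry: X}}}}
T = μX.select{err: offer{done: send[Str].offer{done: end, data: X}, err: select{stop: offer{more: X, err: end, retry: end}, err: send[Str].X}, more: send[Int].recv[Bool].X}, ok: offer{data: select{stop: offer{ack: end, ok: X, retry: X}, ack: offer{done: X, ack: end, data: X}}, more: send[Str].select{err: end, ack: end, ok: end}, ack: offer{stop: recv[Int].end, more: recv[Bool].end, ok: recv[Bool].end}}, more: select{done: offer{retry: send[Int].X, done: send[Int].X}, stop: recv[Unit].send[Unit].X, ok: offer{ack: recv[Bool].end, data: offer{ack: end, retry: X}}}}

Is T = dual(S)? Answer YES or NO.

NO

μX vs μX  ✓ (binder kept)
  offer{err,ok,more} vs select{err,ok,more}  ✓ same labels
    case err:
      offer{done,err,more} vs offer{done,err,more}  ✗ choice polarity not flipped — not dual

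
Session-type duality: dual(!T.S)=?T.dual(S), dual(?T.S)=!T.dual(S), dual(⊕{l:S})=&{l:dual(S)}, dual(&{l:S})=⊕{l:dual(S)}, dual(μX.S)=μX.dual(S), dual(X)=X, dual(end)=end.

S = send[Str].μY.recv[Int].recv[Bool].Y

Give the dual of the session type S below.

recv[Str].μY.send[Int].send[Bool].Y

send[Str] → recv[Str]
  μY → μY  (μ self-dual)
    recv[Int] → send[Int]
      recv[Bool] → send[Bool]
        Y ↦ Y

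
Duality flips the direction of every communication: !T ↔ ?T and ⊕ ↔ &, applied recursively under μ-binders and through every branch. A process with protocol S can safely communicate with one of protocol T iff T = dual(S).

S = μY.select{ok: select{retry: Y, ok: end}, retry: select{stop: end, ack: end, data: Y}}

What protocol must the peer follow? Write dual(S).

μY ↦ μY  (μ self-dual)
  select{ok,retry} ↦ offer{ok,retry}  (select→offer)
    • ok:
      select{retry,ok} ↦ offer{retry,ok}  (select→offer)
        • retry:
          Y ↦ Y
        • ok:
          end ↦ end
    • retry:
      select{stop,ack,data} ↦ offer{stop,ack,data}  (select→offer)
        • stop:
          end ↦ end
        • ack:
          end ↦ end
        • data:
          Y ↦ Y

μY.offer{ok: offer{retry: Y, ok: end}, retry: offer{stop: end, ack: end, data: Y}}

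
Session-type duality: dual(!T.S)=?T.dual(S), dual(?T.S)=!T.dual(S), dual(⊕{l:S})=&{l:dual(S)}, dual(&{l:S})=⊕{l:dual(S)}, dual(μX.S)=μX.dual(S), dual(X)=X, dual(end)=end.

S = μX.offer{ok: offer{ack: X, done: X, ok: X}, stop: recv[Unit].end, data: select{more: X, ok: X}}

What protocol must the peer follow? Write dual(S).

μX ↦ μX  (binder kept)
  offer{ok,stop,data} ↦ select{ok,stop,data}  (&→⊕)
    [ok]
      offer{ack,done,ok} ↦ select{ack,done,ok}  (&→⊕)
        [ack]
          dual(X) = X
        [done]
          dual(X) = X
        [ok]
          dual(X) = X
    [stop]
      recv[Unit] ↦ send[Unit]
        dual(end) = end
    [data]
      select{more,ok} ↦ offer{more,ok}  (internal→external)
        [more]
          dual(X) = X
        [ok]
          dual(X) = X

μX.select{ok: select{ack: X, done: X, ok: X}, stop: send[Unit].end, data: offer{more: X, ok: X}}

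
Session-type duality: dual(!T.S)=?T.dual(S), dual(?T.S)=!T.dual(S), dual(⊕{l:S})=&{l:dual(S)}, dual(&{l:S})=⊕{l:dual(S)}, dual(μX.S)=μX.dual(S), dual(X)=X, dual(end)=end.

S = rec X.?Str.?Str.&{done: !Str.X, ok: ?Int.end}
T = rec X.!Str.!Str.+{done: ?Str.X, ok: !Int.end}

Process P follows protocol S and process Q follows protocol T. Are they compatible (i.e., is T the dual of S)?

rec X ‖ rec X  match (μ self-dual)
  ?Str ‖ !Str  match
    ?Str ‖ !Str  match
      &{done,ok} ‖ +{done,ok}  match labels match
        [done]
          !Str ‖ ?Str  match
            X ‖ X  match
        [ok]
          ?Int ‖ !Int  match
            end ‖ end  match

YES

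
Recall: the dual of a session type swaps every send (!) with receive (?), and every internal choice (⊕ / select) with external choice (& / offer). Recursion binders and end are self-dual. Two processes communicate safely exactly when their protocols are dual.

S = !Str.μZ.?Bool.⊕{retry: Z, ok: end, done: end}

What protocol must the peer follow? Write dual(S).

?Str.μZ.!Bool.&{retry: Z, ok: end, done: end}

!Str ↦ ?Str
  μZ ↦ μZ  (binder kept)
    ?Bool ↦ !Bool
      ⊕{retry,ok,done} ↦ &{retry,ok,done}  (⊕→&)
        • retry:
          dual(Z) = Z
        • ok:
          dual(end) = end
        • done:
          dual(end) = end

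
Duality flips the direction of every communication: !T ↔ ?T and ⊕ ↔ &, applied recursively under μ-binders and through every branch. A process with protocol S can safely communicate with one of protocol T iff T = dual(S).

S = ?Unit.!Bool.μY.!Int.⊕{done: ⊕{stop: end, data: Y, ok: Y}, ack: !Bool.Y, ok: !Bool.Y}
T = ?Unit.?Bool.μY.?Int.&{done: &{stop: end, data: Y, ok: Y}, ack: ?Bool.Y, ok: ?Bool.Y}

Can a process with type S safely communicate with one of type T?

NO

?Unit vs ?Unit  ✗ same direction on both sides — not dual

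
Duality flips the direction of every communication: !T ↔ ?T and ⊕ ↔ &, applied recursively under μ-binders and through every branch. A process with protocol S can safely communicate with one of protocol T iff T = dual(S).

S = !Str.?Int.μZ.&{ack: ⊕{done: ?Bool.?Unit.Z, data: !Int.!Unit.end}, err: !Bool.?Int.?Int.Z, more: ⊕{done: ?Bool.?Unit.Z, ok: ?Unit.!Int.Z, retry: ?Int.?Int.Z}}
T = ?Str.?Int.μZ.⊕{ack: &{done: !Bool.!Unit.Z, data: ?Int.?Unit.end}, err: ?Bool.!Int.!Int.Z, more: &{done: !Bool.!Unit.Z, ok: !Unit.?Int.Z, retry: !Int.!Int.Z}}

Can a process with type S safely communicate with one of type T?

NO

!Str vs ?Str  match
  ?Int vs ?Int  ✗ same direction on both sides — not dual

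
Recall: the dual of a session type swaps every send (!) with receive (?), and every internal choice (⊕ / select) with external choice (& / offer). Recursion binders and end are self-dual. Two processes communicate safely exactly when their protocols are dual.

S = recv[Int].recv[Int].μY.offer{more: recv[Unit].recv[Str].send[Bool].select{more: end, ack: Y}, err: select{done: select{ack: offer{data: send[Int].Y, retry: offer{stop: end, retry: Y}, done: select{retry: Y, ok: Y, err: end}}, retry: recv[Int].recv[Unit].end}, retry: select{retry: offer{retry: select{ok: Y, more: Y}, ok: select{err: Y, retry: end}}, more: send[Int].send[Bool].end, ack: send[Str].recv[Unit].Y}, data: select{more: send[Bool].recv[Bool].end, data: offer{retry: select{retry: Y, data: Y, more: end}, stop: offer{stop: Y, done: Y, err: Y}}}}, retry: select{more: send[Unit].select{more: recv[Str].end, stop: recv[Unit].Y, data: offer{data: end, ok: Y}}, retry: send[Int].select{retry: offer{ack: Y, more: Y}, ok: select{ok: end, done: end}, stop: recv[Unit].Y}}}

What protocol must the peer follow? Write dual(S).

recv[Int] → send[Int]
  recv[Int] → send[Int]
    μY → μY  (binder kept)
      offer{more,err,retry} → select{more,err,retry}  (external→internal)
        [more]
          recv[Unit] → send[Unit]
            recv[Str] → send[Str]
              send[Bool] → recv[Bool]
                select{more,ack} → offer{more,ack}  (⊕→&)
                  [more]
                    dual(end) = end
                  [ack]
                    dual(Y) = Y
        [err]
          select{done,retry,data} → offer{done,retry,data}  (⊕→&)
            [done]
              select{ack,retry} → offer{ack,retry}  (⊕→&)
                [ack]
                  offer{data,retry,done} → select{data,retry,done}  (external→internal)
                    [data]
                      send[Int] → recv[Int]
                        dual(Y) = Y
                    [retry]
                      offer{stop,retry} → select{stop,retry}  (external→internal)
                        [stop]
                          dual(end) = end
                        [retry]
                          dual(Y) = Y
                    [done]
                      select{retry,ok,err} → offer{retry,ok,err}  (⊕→&)
                        [retry]
                          dual(Y) = Y
                        [ok]
                          dual(Y) = Y
                        [err]
                          dual(end) = end
                [retry]
                  recv[Int] → send[Int]
                    recv[Unit] → send[Unit]
                      dual(end) = end
            [retry]
              select{retry,more,ack} → offer{retry,more,ack}  (⊕→&)
                [retry]
                  offer{retry,ok} → select{retry,ok}  (external→internal)
                    [retry]
                      select{ok,more} → offer{ok,more}  (⊕→&)
                        [ok]
                          dual(Y) = Y
                        [more]
                          dual(Y) = Y
                    [ok]
                      select{err,retry} → offer{err,retry}  (⊕→&)
                        [err]
                          dual(Y) = Y
                        [retry]
                          dual(end) = end
                [more]
                  send[Int] → recv[Int]
                    send[Bool] → recv[Bool]
                      dual(end) = end
                [ack]
                  send[Str] → recv[Str]
                    recv[Unit] → send[Unit]
                      dual(Y) = Y
            [data]
              select{more,data} → offer{more,data}  (⊕→&)
                [more]
                  send[Bool] → recv[Bool]
                    recv[Bool] → send[Bool]
                      dual(end) = end
                [data]
                  offer{retry,stop} → select{retry,stop}  (external→internal)
                    [retry]
                      select{retry,data,more} → offer{retry,data,more}  (⊕→&)
                        [retry]
                          dual(Y) = Y
                        [data]
                          dual(Y) = Y
                        [more]
                          dual(end) = end
                    [stop]
                      offer{stop,done,err} → select{stop,done,err}  (external→internal)
                        [stop]
                          dual(Y) = Y
                        [done]
                          dual(Y) = Y
                        [err]
                          dual(Y) = Y
        [retry]
          select{more,retry} → offer{more,retry}  (⊕→&)
            [more]
              send[Unit] → recv[Unit]
                select{more,stop,data} → offer{more,stop,data}  (⊕→&)
                  [more]
                    recv[Str] → send[Str]
                      dual(end) = end
                  [stop]
                    recv[Unit] → send[Unit]
                      dual(Y) = Y
                  [data]
                    offer{data,ok} → select{data,ok}  (external→internal)
                      [data]
                        dual(end) = end
                      [ok]
                        dual(Y) = Y
            [retry]
              send[Int] → recv[Int]
                select{retry,ok,stop} → offer{retry,ok,stop}  (⊕→&)
                  [retry]
                    offer{ack,more} → select{ack,more}  (external→internal)
                      [ack]
                        dual(Y) = Y
                      [more]
                        dual(Y) = Y
                  [ok]
                    select{ok,done} → offer{ok,done}  (⊕→&)
                      [ok]
                        dual(end) = end
                      [done]
                        dual(end) = end
                  [stop]
                    recv[Unit] → send[Unit]
                      dual(Y) = Y

send[Int].send[Int].μY.select{more: send[Unit].send[Str].recv[Bool].offer{more: end, ack: Y}, err: offer{done: offer{ack: select{data: recv[Int].Y, retry: select{stop: end, retry: Y}, done: offer{retry: Y, ok: Y, err: end}}, retry: send[Int].send[Unit].end}, retry: offer{retry: select{retry: offer{ok: Y, more: Y}, ok: offer{err: Y, retry: end}}, more: recv[Int].recv[Bool].end, ack: recv[Str].send[Unit].Y}, data: offer{more: recv[Bool].send[Bool].end, data: select{retry: offer{retry: Y, data: Y, more: end}, stop: select{stop: Y, done: Y, err: Y}}}}, retry: offer{more: recv[Unit].offer{more: send[Str].end, stop: send[Unit].Y, data: select{data: end, ok: Y}}, retry: recv[Int].offer{retry: select{ack: Y, more: Y}, ok: offer{ok: end, done: end}, stop: send[Unit].Y}}}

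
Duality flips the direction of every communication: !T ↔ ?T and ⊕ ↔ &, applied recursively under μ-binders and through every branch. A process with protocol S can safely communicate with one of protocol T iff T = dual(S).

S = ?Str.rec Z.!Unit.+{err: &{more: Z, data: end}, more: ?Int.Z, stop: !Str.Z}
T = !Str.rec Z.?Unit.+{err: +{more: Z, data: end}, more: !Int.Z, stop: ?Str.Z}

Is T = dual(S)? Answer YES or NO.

?Str vs !Str  ok
  rec Z vs rec Z  ok (μ self-dual)
    !Unit vs ?Unit  ok
      +{err,more,stop} vs +{err,more,stop}  ✗ choice polarity not flipped — not dual

NO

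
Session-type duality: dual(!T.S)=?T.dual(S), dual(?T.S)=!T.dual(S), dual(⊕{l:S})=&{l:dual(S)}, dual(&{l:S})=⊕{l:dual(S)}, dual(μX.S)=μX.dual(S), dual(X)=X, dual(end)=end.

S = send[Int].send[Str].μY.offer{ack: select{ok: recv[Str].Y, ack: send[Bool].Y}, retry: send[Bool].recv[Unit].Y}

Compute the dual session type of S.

send[Int] ↦ recv[Int]
  send[Str] ↦ recv[Str]
    μY ↦ μY  (binder kept)
      offer{ack,retry} ↦ select{ack,retry}  (&→⊕)
        case ack:
          select{ok,ack} ↦ offer{ok,ack}  (internal→external)
            case ok:
              recv[Str] ↦ send[Str]
                Y self-dual
            case ack:
              send[Bool] ↦ recv[Bool]
                Y self-dual
        case retry:
          send[Bool] ↦ recv[Bool]
            recv[Unit] ↦ send[Unit]
              Y self-dual

recv[Int].recv[Str].μY.select{ack: offer{ok: send[Str].Y, ack: recv[Bool].Y}, retry: recv[Bool].send[Unit].Y}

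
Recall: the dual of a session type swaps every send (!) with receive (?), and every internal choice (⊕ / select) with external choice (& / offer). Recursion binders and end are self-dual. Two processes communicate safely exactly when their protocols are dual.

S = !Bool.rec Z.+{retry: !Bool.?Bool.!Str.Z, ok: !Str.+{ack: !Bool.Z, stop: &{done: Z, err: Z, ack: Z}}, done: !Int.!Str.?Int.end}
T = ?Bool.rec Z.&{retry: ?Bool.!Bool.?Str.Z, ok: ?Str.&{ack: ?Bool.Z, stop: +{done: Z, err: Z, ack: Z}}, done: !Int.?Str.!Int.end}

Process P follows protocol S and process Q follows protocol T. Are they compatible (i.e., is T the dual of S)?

NO

!Bool ‖ ?Bool  ok
  rec Z ‖ rec Z  ok (rec unchanged)
    +{retry,ok,done} ‖ &{retry,ok,done}  ok labels match
      [retry]
        !Bool ‖ ?Bool  ok
          ?Bool ‖ !Bool  ok
            !Str ‖ ?Str  ok
              Z ‖ Z  ok
      [ok]
        !Str ‖ ?Str  ok
          +{ack,stop} ‖ &{ack,stop}  ok labels match
            [ack]
              !Bool ‖ ?Bool  ok
                Z ‖ Z  ok
            [stop]
              &{done,err,ack} ‖ +{done,err,ack}  ok labels match
                [done]
                  Z ‖ Z  ok
                [err]
                  Z ‖ Z  ok
                [ack]
                  Z ‖ Z  ok
      [done]
        !Int ‖ !Int  ✗ same direction on both sides — not dual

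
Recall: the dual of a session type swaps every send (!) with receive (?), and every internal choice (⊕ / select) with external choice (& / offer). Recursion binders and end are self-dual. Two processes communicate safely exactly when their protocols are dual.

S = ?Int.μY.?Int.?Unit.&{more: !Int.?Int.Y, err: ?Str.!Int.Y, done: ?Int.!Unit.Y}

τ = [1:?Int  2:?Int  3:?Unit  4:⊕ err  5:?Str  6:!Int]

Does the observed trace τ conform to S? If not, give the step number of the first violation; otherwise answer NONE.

4

[1] ?Int  ok  residual = μY.…
[2] ?Int  ok  residual = ?Unit.&{more: !Int.?Int.μY.…, err: ?Str.!Int.μY.…, done: ?Int.!Unit.μY.…}
[3] ?Unit  ok  residual = &{more: !Int.?Int.μY.…, err: ?Str.!Int.μY.…, done: ?Int.!Unit.μY.…}
[4] got ⊕ err, protocol expects & more or & err or & done  ✗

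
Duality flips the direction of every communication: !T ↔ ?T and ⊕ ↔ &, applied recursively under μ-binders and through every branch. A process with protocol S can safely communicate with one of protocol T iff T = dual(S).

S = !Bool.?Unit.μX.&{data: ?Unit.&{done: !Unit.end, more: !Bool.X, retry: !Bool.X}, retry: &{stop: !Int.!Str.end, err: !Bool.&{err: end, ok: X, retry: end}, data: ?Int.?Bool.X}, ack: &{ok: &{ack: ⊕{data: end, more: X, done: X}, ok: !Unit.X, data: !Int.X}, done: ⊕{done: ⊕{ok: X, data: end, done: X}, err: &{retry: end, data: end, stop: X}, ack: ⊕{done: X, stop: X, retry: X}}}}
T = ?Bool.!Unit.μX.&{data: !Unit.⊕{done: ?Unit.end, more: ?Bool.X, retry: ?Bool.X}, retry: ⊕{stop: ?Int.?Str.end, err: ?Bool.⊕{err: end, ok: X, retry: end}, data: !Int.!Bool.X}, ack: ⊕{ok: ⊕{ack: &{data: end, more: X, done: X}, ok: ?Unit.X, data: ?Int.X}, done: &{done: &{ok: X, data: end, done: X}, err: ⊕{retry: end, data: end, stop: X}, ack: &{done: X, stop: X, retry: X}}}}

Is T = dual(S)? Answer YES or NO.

!Bool vs ?Bool  match
  ?Unit vs !Unit  match
    μX vs μX  match (rec unchanged)
      &{data,retry,ack} vs &{data,retry,ack}  ✗ choice polarity not flipped — not dual

NO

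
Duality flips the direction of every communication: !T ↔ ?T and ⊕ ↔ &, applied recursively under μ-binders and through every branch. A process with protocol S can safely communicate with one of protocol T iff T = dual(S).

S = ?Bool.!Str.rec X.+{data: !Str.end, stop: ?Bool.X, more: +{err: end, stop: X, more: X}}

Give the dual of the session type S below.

!Bool.?Str.rec X.&{data: ?Str.end, stop: !Bool.X, more: &{err: end, stop: X, more: X}}

?Bool → !Bool
  !Str → ?Str
    rec X → rec X  (μ self-dual)
      +{data,stop,more} → &{data,stop,more}  (internal→external)
        case data:
          !Str → ?Str
            end ↦ end
        case stop:
          ?Bool → !Bool
            X ↦ X
        case more:
          +{err,stop,more} → &{err,stop,more}  (internal→external)
            case err:
              end ↦ end
            case stop:
              X ↦ X
            case more:
              X ↦ X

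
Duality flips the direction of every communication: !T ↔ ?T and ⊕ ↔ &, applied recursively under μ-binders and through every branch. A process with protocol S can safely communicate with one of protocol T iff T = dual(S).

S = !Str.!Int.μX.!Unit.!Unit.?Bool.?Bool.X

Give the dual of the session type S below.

?Str.?Int.μX.?Unit.?Unit.!Bool.!Bool.X

!Str → ?Str
  !Int → ?Int
    μX → μX  (binder kept)
      !Unit → ?Unit
        !Unit → ?Unit
          ?Bool → !Bool
            ?Bool → !Bool
              X ↦ X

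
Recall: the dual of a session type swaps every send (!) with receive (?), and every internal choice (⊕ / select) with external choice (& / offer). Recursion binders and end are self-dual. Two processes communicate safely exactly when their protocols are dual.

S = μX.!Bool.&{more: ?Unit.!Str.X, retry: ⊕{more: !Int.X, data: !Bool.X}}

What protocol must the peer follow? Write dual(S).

μX.?Bool.⊕{more: !Unit.?Str.X, retry: &{more: ?Int.X, data: ?Bool.X}}

μX = μX  (rec unchanged)
  !Bool = ?Bool
    &{more,retry} = ⊕{more,retry}  (offer→select)
      [more]
        ?Unit = !Unit
          !Str = ?Str
            X ↦ X
      [retry]
        ⊕{more,data} = &{more,data}  (select→offer)
          [more]
            !Int = ?Int
              X ↦ X
          [data]
            !Bool = ?Bool
              X ↦ X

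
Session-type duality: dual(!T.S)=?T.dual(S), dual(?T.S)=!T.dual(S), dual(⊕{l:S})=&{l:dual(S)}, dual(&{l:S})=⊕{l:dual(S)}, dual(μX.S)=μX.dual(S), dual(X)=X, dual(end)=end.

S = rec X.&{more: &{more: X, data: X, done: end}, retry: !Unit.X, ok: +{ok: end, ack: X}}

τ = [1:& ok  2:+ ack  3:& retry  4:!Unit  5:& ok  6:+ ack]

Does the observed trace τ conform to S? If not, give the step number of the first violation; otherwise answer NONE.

step 1: & ok  ✓  state: +{ok: end, ack: rec X.…}
step 2: + ack  ✓  state: rec X.…
step 3: & retry  ✓  state: !Unit.rec X.…
step 4: !Unit  ✓  state: rec X.…
step 5: & ok  ✓  state: +{ok: end, ack: rec X.…}
step 6: + ack  ✓  state: rec X.…
all 6 steps conform

NONE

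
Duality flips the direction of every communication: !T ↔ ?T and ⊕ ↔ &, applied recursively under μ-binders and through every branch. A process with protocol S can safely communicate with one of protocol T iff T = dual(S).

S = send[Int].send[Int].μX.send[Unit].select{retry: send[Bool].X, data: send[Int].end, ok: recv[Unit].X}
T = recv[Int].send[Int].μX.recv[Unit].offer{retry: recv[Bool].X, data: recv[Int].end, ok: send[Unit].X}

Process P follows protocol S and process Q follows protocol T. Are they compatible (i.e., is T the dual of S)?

NO

send[Int] ‖ recv[Int]  ok
  send[Int] ‖ send[Int]  ✗ same direction on both sides — not dual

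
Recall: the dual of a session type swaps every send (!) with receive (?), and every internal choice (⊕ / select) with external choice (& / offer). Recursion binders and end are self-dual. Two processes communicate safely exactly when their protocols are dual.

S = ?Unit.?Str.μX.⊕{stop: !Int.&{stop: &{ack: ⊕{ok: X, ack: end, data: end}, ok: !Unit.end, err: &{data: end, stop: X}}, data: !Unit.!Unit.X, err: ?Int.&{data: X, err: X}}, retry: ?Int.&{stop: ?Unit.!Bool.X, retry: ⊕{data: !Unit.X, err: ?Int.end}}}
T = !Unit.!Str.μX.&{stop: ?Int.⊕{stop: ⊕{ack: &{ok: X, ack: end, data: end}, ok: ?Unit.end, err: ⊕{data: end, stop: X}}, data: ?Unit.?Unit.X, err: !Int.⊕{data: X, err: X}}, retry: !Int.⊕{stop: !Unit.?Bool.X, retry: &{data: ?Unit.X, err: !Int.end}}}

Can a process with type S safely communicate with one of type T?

?Unit | !Unit  ok
  ?Str | !Str  ok
    μX | μX  ok (μ self-dual)
      ⊕{stop,retry} | &{stop,retry}  ok label sets agree
        • stop:
          !Int | ?Int  ok
            &{stop,data,err} | ⊕{stop,data,err}  ok label sets agree
              • stop:
                &{ack,ok,err} | ⊕{ack,ok,err}  ok label sets agree
                  • ack:
                    ⊕{ok,ack,data} | &{ok,ack,data}  ok label sets agree
                      • ok:
                        X | X  ok
                      • ack:
                        end | end  ok
                      • data:
                        end | end  ok
                  • ok:
                    !Unit | ?Unit  ok
                      end | end  ok
                  • err:
                    &{data,stop} | ⊕{data,stop}  ok label sets agree
                      • data:
                        end | end  ok
                      • stop:
                        X | X  ok
              • data:
                !Unit | ?Unit  ok
                  !Unit | ?Unit  ok
                    X | X  ok
              • err:
                ?Int | !Int  ok
                  &{data,err} | ⊕{data,err}  ok label sets agree
                    • data:
                      X | X  ok
                    • err:
                      X | X  ok
        • retry:
          ?Int | !Int  ok
            &{stop,retry} | ⊕{stop,retry}  ok label sets agree
              • stop:
                ?Unit | !Unit  ok
                  !Bool | ?Bool  ok
                    X | X  ok
              • retry:
                ⊕{data,err} | &{data,err}  ok label sets agree
                  • data:
                    !Unit | ?Unit  ok
                      X | X  ok
                  • err:
                    ?Int | !Int  ok
                      end | end  ok

YES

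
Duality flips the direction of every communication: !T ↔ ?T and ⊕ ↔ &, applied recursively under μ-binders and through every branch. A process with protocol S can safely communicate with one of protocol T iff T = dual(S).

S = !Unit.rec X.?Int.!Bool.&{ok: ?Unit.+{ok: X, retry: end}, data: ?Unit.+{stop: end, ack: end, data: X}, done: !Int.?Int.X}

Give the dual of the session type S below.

?Unit.rec X.!Int.?Bool.+{ok: !Unit.&{ok: X, retry: end}, data: !Unit.&{stop: end, ack: end, data: X}, done: ?Int.!Int.X}

!Unit = ?Unit
  rec X = rec X  (rec unchanged)
    ?Int = !Int
      !Bool = ?Bool
        &{ok,data,done} = +{ok,data,done}  (&→⊕)
          • ok:
            ?Unit = !Unit
              +{ok,retry} = &{ok,retry}  (⊕→&)
                • ok:
                  dual(X) = X
                • retry:
                  dual(end) = end
          • data:
            ?Unit = !Unit
              +{stop,ack,data} = &{stop,ack,data}  (⊕→&)
                • stop:
                  dual(end) = end
                • ack:
                  dual(end) = end
                • data:
                  dual(X) = X
          • done:
            !Int = ?Int
              ?Int = !Int
                dual(X) = X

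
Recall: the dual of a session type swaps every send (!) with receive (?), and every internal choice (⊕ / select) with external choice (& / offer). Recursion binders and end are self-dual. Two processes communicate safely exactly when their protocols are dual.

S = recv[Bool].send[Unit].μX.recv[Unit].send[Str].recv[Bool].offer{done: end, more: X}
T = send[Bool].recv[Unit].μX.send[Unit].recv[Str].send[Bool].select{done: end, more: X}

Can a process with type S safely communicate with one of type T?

recv[Bool] vs send[Bool]  ok
  send[Unit] vs recv[Unit]  ok
    μX vs μX  ok (binder kept)
      recv[Unit] vs send[Unit]  ok
        send[Str] vs recv[Str]  ok
          recv[Bool] vs send[Bool]  ok
            offer{done,more} vs select{done,more}  ok same labels
              [done]
                end vs end  ok
              [more]
                X vs X  ok

YES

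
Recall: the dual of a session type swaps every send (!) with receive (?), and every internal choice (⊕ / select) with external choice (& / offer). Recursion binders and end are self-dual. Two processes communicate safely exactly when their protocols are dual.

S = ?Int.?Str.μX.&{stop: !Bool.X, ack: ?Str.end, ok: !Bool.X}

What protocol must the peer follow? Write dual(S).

?Int = !Int
  ?Str = !Str
    μX = μX  (binder kept)
      &{stop,ack,ok} = ⊕{stop,ack,ok}  (&→⊕)
        [stop]
          !Bool = ?Bool
            dual(X) = X
        [ack]
          ?Str = !Str
            dual(end) = end
        [ok]
          !Bool = ?Bool
            dual(X) = X

!Int.!Str.μX.⊕{stop: ?Bool.X, ack: !Str.end, ok: ?Bool.X}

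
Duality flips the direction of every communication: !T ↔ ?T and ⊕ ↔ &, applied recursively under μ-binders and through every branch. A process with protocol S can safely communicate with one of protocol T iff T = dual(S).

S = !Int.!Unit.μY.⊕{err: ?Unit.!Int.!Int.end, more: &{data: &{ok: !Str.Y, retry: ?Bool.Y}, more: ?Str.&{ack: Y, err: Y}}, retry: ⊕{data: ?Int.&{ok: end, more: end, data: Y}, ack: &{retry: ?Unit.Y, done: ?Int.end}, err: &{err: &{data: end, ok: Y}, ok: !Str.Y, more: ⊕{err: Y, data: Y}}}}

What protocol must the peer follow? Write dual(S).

!Int = ?Int
  !Unit = ?Unit
    μY = μY  (μ self-dual)
      ⊕{err,more,retry} = &{err,more,retry}  (⊕→&)
        • err:
          ?Unit = !Unit
            !Int = ?Int
              !Int = ?Int
                dual(end) = end
        • more:
          &{data,more} = ⊕{data,more}  (&→⊕)
            • data:
              &{ok,retry} = ⊕{ok,retry}  (&→⊕)
                • ok:
                  !Str = ?Str
                    dual(Y) = Y
                • retry:
                  ?Bool = !Bool
                    dual(Y) = Y
            • more:
              ?Str = !Str
                &{ack,err} = ⊕{ack,err}  (&→⊕)
                  • ack:
                    dual(Y) = Y
                  • err:
                    dual(Y) = Y
        • retry:
          ⊕{data,ack,err} = &{data,ack,err}  (⊕→&)
            • data:
              ?Int = !Int
                &{ok,more,data} = ⊕{ok,more,data}  (&→⊕)
                  • ok:
                    dual(end) = end
                  • more:
                    dual(end) = end
                  • data:
                    dual(Y) = Y
            • ack:
              &{retry,done} = ⊕{retry,done}  (&→⊕)
                • retry:
                  ?Unit = !Unit
                    dual(Y) = Y
                • done:
                  ?Int = !Int
                    dual(end) = end
            • err:
              &{err,ok,more} = ⊕{err,ok,more}  (&→⊕)
                • err:
                  &{data,ok} = ⊕{data,ok}  (&→⊕)
                    • data:
                      dual(end) = end
                    • ok:
                      dual(Y) = Y
                • ok:
                  !Str = ?Str
                    dual(Y) = Y
                • more:
                  ⊕{err,data} = &{err,data}  (⊕→&)
                    • err:
                      dual(Y) = Y
                    • data:
                      dual(Y) = Y

?Int.?Unit.μY.&{err: !Unit.?Int.?Int.end, more: ⊕{data: ⊕{ok: ?Str.Y, retry: !Bool.Y}, more: !Str.⊕{ack: Y, err: Y}}, retry: &{data: !Int.⊕{ok: end, more: end, data: Y}, ack: ⊕{retry: !Unit.Y, done: !Int.end}, err: ⊕{err: ⊕{data: end, ok: Y}, ok: ?Str.Y, more: &{err: Y, data: Y}}}}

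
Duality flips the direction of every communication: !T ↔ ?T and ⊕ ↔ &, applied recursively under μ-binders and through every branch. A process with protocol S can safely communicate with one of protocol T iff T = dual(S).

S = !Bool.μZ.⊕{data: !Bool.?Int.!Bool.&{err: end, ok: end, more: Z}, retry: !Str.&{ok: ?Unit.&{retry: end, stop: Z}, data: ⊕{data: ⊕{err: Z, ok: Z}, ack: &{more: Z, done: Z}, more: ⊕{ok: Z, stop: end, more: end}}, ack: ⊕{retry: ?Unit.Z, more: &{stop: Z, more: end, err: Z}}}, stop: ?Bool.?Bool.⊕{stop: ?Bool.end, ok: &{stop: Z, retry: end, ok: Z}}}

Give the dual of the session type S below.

?Bool.μZ.&{data: ?Bool.!Int.?Bool.⊕{err: end, ok: end, more: Z}, retry: ?Str.⊕{ok: !Unit.⊕{retry: end, stop: Z}, data: &{data: &{err: Z, ok: Z}, ack: ⊕{more: Z, done: Z}, more: &{ok: Z, stop: end, more: end}}, ack: &{retry: !Unit.Z, more: ⊕{stop: Z, more: end, err: Z}}}, stop: !Bool.!Bool.&{stop: !Bool.end, ok: ⊕{stop: Z, retry: end, ok: Z}}}

!Bool → ?Bool
  μZ → μZ  (binder kept)
    ⊕{data,retry,stop} → &{data,retry,stop}  (select→offer)
      [data]
        !Bool → ?Bool
          ?Int → !Int
            !Bool → ?Bool
              &{err,ok,more} → ⊕{err,ok,more}  (offer→select)
                [err]
                  dual(end) = end
                [ok]
                  dual(end) = end
                [more]
                  dual(Z) = Z
      [retry]
        !Str → ?Str
          &{ok,data,ack} → ⊕{ok,data,ack}  (offer→select)
            [ok]
              ?Unit → !Unit
                &{retry,stop} → ⊕{retry,stop}  (offer→select)
                  [retry]
                    dual(end) = end
                  [stop]
                    dual(Z) = Z
            [data]
              ⊕{data,ack,more} → &{data,ack,more}  (select→offer)
                [data]
                  ⊕{err,ok} → &{err,ok}  (select→offer)
                    [err]
                      dual(Z) = Z
                    [ok]
                      dual(Z) = Z
                [ack]
                  &{more,done} → ⊕{more,done}  (offer→select)
                    [more]
                      dual(Z) = Z
                    [done]
                      dual(Z) = Z
                [more]
                  ⊕{ok,stop,more} → &{ok,stop,more}  (select→offer)
                    [ok]
                      dual(Z) = Z
                    [stop]
                      dual(end) = end
                    [more]
                      dual(end) = end
            [ack]
              ⊕{retry,more} → &{retry,more}  (select→offer)
                [retry]
                  ?Unit → !Unit
                    dual(Z) = Z
                [more]
                  &{stop,more,err} → ⊕{stop,more,err}  (offer→select)
                    [stop]
                      dual(Z) = Z
                    [more]
                      dual(end) = end
                    [err]
                      dual(Z) = Z
      [stop]
        ?Bool → !Bool
          ?Bool → !Bool
            ⊕{stop,ok} → &{stop,ok}  (select→offer)
              [stop]
                ?Bool → !Bool
                  dual(end) = end
              [ok]
                &{stop,retry,ok} → ⊕{stop,retry,ok}  (offer→select)
                  [stop]
                    dual(Z) = Z
                  [retry]
                    dual(end) = end
                  [ok]
                    dual(Z) = Z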